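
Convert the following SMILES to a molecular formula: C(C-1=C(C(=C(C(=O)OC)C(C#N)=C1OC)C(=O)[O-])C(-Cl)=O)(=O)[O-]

Heavy atoms from the SMILES: 13 C, 1 Cl, 1 N, 8 O.
Implicit hydrogens by atom environment:
  6 × C (aromatic): no H
  6 × O: no H
  5 × C: no H
  2 × C: 3 H each → 6
  2 × O (charge -1): no H
  1 × Cl: no H
  1 × N: no H
  Total hydrogens = 6.
Net charge -2.
Molecular formula: [C13H6ClNO8]2-

[C13H6ClNO8]2-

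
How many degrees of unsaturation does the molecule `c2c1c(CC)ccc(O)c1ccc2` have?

7

Molecular formula from the SMILES: C12H12O.
DoU = (2C + 2 + N − H − X)/2 = (2·12 + 2 + 0 − 12 − 0)/2 = 14/2 = 7.
(Structurally: 2 ring(s) + 5 π bond(s) = 7.)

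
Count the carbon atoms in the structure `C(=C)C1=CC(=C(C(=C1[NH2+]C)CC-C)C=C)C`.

15

The symbol for carbon appears 15 times in the SMILES.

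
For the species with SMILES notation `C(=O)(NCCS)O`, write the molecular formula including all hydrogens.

C3H7NO2S

Heavy atoms from the SMILES: 3 C, 1 N, 2 O, 1 S.
Implicit hydrogens by atom environment:
  2 × C: 2 H each → 4
  1 × C: no H
  1 × N: 1 H
  1 × O: 1 H
  1 × O: no H
  1 × S: 1 H
  Total hydrogens = 7.
Molecular formula: C3H7NO2S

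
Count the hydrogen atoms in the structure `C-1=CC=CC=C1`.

6

Hydrogens are implicit in SMILES; fill each atom to its normal valence:
  6 × C (aromatic): 1 H each → 6
  Total hydrogens = 6.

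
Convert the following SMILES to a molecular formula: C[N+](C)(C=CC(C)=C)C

Heavy atoms from the SMILES: 8 C, 1 N.
Implicit hydrogens by atom environment:
  4 × C: 3 H each → 12
  2 × C: 1 H each → 2
  1 × C: 2 H
  1 × C: no H
  1 × N (charge +1): no H
  Total hydrogens = 16.
Net charge +1.
Molecular formula: C8H16N+

C8H16N+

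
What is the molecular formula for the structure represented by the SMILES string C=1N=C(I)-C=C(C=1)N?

Heavy atoms from the SMILES: 5 C, 1 I, 2 N.
Implicit hydrogens by atom environment:
  3 × C (aromatic): 1 H each → 3
  2 × C (aromatic): no H
  1 × I: no H
  1 × N: 2 H
  1 × N (aromatic): no H
  Total hydrogens = 5.
Molecular formula: C5H5IN2

C5H5IN2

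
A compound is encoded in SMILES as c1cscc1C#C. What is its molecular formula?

Heavy atoms from the SMILES: 6 C, 1 S.
Implicit hydrogens by atom environment:
  3 × C (aromatic): 1 H each → 3
  1 × C: 1 H
  1 × C (aromatic): no H
  1 × C: no H
  1 × S (aromatic): no H
  Total hydrogens = 4.
Molecular formula: C6H4S

C6H4S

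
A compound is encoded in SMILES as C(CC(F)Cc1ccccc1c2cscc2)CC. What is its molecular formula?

C16H19FS

Heavy atoms from the SMILES: 16 C, 1 F, 1 S.
Implicit hydrogens by atom environment:
  7 × C (aromatic): 1 H each → 7
  4 × C: 2 H each → 8
  3 × C (aromatic): no H
  1 × C: 3 H
  1 × C: 1 H
  1 × F: no H
  1 × S (aromatic): no H
  Total hydrogens = 19.
Molecular formula: C16H19FS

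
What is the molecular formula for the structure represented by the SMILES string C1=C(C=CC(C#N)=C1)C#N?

C8H4N2

Heavy atoms from the SMILES: 8 C, 2 N.
Implicit hydrogens by atom environment:
  4 × C (aromatic): 1 H each → 4
  2 × C (aromatic): no H
  2 × C: no H
  2 × N: no H
  Total hydrogens = 4.
Molecular formula: C8H4N2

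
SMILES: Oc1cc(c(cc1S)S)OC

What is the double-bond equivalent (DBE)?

Molecular formula from the SMILES: C7H8O2S2.
DoU = (2C + 2 + N − H − X)/2 = (2·7 + 2 + 0 − 8 − 0)/2 = 8/2 = 4.
(Structurally: 1 ring(s) + 3 π bond(s) = 4.)

4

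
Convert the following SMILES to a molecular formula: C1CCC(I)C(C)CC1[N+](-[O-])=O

Heavy atoms from the SMILES: 8 C, 1 I, 1 N, 2 O.
Implicit hydrogens by atom environment:
  4 × C: 2 H each → 8
  3 × C: 1 H each → 3
  1 × C: 3 H
  1 × I: no H
  1 × N (charge +1): no H
  1 × O: no H
  1 × O (charge -1): no H
  Total hydrogens = 14.
Molecular formula: C8H14INO2

C8H14INO2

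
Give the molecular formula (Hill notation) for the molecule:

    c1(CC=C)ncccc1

C8H9N

Heavy atoms from the SMILES: 8 C, 1 N.
Implicit hydrogens by atom environment:
  4 × C (aromatic): 1 H each → 4
  2 × C: 2 H each → 4
  1 × C: 1 H
  1 × C (aromatic): no H
  1 × N (aromatic): no H
  Total hydrogens = 9.
Molecular formula: C8H9N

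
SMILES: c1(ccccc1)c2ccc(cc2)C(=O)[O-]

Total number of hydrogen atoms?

9

Hydrogens are implicit in SMILES; fill each atom to its normal valence:
  9 × C (aromatic): 1 H each → 9
  3 × C (aromatic): no H
  1 × C: no H
  1 × O: no H
  1 × O (charge -1): no H
  Total hydrogens = 9.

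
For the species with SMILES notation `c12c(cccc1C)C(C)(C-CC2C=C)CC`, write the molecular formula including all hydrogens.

C16H22

Heavy atoms from the SMILES: 16 C.
Implicit hydrogens by atom environment:
  4 × C: 2 H each → 8
  3 × C: 3 H each → 9
  3 × C (aromatic): 1 H each → 3
  3 × C (aromatic): no H
  2 × C: 1 H each → 2
  1 × C: no H
  Total hydrogens = 22.
Molecular formula: C16H22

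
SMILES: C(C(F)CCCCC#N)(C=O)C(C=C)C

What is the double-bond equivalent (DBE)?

Molecular formula from the SMILES: C12H18FNO.
DoU = (2C + 2 + N − H − X)/2 = (2·12 + 2 + 1 − 18 − 1)/2 = 8/2 = 4.
(Structurally: 0 ring(s) + 4 π bond(s) = 4.)

4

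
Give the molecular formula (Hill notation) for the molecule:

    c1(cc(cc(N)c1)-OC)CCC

C10H15NO

Heavy atoms from the SMILES: 10 C, 1 N, 1 O.
Implicit hydrogens by atom environment:
  3 × C (aromatic): 1 H each → 3
  3 × C (aromatic): no H
  2 × C: 3 H each → 6
  2 × C: 2 H each → 4
  1 × N: 2 H
  1 × O: no H
  Total hydrogens = 15.
Molecular formula: C10H15NO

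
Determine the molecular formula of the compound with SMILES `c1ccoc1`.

C4H4O

Heavy atoms from the SMILES: 4 C, 1 O.
Implicit hydrogens by atom environment:
  4 × C (aromatic): 1 H each → 4
  1 × O (aromatic): no H
  Total hydrogens = 4.
Molecular formula: C4H4O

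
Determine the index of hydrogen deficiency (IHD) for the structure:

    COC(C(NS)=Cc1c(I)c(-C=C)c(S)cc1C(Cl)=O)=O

Molecular formula from the SMILES: C13H11ClINO3S2.
DoU = (2C + 2 + N − H − X)/2 = (2·13 + 2 + 1 − 11 − 2)/2 = 16/2 = 8.
(Structurally: 1 ring(s) + 7 π bond(s) = 8.)

8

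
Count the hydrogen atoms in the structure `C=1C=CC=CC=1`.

Hydrogens are implicit in SMILES; fill each atom to its normal valence:
  6 × C (aromatic): 1 H each → 6
  Total hydrogens = 6.

6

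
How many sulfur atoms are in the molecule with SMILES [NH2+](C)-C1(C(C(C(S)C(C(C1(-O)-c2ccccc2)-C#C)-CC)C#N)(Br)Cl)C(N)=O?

The symbol for sulfur appears 1 time in the SMILES.

1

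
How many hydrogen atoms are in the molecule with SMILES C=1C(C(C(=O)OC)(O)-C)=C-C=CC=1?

Hydrogens are implicit in SMILES; fill each atom to its normal valence:
  5 × C (aromatic): 1 H each → 5
  2 × C: 3 H each → 6
  2 × C: no H
  2 × O: no H
  1 × C (aromatic): no H
  1 × O: 1 H
  Total hydrogens = 12.

12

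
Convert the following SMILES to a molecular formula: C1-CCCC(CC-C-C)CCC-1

Heavy atoms from the SMILES: 12 C.
Implicit hydrogens by atom environment:
  10 × C: 2 H each → 20
  1 × C: 3 H
  1 × C: 1 H
  Total hydrogens = 24.
Molecular formula: C12H24

C12H24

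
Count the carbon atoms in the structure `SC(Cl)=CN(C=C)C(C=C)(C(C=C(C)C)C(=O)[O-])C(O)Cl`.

The symbol for carbon appears 14 times in the SMILES. (Cl is a single chlorine, not C + l.)

14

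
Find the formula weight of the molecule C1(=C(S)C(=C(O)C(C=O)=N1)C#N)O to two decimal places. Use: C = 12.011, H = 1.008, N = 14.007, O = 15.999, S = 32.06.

Molecular formula: C7H4N2O3S.
M = 7×12.011 + 4×1.008 + 2×14.007 + 3×15.999 + 1×32.06 = 196.18 g/mol.

196.18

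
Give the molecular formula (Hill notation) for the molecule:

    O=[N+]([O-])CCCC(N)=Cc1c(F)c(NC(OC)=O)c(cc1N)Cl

C13H16ClFN4O4

Heavy atoms from the SMILES: 13 C, 1 Cl, 1 F, 4 N, 4 O.
Implicit hydrogens by atom environment:
  5 × C (aromatic): no H
  3 × C: 2 H each → 6
  3 × O: no H
  2 × C: no H
  2 × N: 2 H each → 4
  1 × C: 3 H
  1 × C (aromatic): 1 H
  1 × C: 1 H
  1 × Cl: no H
  1 × F: no H
  1 × N: 1 H
  1 × N (charge +1): no H
  1 × O (charge -1): no H
  Total hydrogens = 16.
Molecular formula: C13H16ClFN4O4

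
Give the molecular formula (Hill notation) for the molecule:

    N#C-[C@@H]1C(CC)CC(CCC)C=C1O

Heavy atoms from the SMILES: 12 C, 1 N, 1 O.
Implicit hydrogens by atom environment:
  4 × C: 2 H each → 8
  4 × C: 1 H each → 4
  2 × C: 3 H each → 6
  2 × C: no H
  1 × N: no H
  1 × O: 1 H
  Total hydrogens = 19.
Molecular formula: C12H19NO

C12H19NO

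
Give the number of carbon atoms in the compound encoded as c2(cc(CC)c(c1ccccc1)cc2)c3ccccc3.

The symbol for carbon appears 20 times in the SMILES. Lowercase c denotes aromatic carbon and counts toward C.

20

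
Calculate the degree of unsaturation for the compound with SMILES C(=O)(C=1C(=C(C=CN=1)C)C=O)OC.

Molecular formula from the SMILES: C9H9NO3.
DoU = (2C + 2 + N − H − X)/2 = (2·9 + 2 + 1 − 9 − 0)/2 = 12/2 = 6.
(Structurally: 1 ring(s) + 5 π bond(s) = 6.)

6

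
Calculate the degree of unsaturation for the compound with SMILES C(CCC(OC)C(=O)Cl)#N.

3

Molecular formula from the SMILES: C6H8ClNO2.
DoU = (2C + 2 + N − H − X)/2 = (2·6 + 2 + 1 − 8 − 1)/2 = 6/2 = 3.
(Structurally: 0 ring(s) + 3 π bond(s) = 3.)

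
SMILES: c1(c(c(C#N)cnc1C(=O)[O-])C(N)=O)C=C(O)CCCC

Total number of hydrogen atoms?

Hydrogens are implicit in SMILES; fill each atom to its normal valence:
  4 × C (aromatic): no H
  4 × C: no H
  3 × C: 2 H each → 6
  2 × O: no H
  1 × C: 3 H
  1 × C (aromatic): 1 H
  1 × C: 1 H
  1 × N: 2 H
  1 × N (aromatic): no H
  1 × N: no H
  1 × O: 1 H
  1 × O (charge -1): no H
  Total hydrogens = 14.

14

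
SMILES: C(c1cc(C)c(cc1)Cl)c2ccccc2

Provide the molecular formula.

C14H13Cl

Heavy atoms from the SMILES: 14 C, 1 Cl.
Implicit hydrogens by atom environment:
  8 × C (aromatic): 1 H each → 8
  4 × C (aromatic): no H
  1 × C: 3 H
  1 × C: 2 H
  1 × Cl: no H
  Total hydrogens = 13.
Molecular formula: C14H13Cl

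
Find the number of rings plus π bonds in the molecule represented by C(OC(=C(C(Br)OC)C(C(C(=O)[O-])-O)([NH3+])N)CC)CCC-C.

2

Molecular formula from the SMILES: C14H27BrN2O5.
DoU = (2C + 2 + N − H − X)/2 = (2·14 + 2 + 2 − 27 − 1)/2 = 4/2 = 2.
(Structurally: 0 ring(s) + 2 π bond(s) = 2.)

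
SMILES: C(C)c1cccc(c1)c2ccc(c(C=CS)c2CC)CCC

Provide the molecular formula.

C21H26S

Heavy atoms from the SMILES: 21 C, 1 S.
Implicit hydrogens by atom environment:
  6 × C (aromatic): 1 H each → 6
  6 × C (aromatic): no H
  4 × C: 2 H each → 8
  3 × C: 3 H each → 9
  2 × C: 1 H each → 2
  1 × S: 1 H
  Total hydrogens = 26.
Molecular formula: C21H26S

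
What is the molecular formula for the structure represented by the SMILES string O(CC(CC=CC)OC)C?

C8H16O2

Heavy atoms from the SMILES: 8 C, 2 O.
Implicit hydrogens by atom environment:
  3 × C: 3 H each → 9
  3 × C: 1 H each → 3
  2 × C: 2 H each → 4
  2 × O: no H
  Total hydrogens = 16.
Molecular formula: C8H16O2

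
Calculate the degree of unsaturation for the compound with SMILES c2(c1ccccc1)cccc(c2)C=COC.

9

Molecular formula from the SMILES: C15H14O.
DoU = (2C + 2 + N − H − X)/2 = (2·15 + 2 + 0 − 14 − 0)/2 = 18/2 = 9.
(Structurally: 2 ring(s) + 7 π bond(s) = 9.)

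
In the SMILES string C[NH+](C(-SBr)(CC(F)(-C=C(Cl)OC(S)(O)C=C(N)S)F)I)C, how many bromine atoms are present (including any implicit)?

The symbol for bromine appears 1 time in the SMILES.

1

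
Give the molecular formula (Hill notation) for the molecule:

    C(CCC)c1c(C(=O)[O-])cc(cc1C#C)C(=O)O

Heavy atoms from the SMILES: 14 C, 4 O.
Implicit hydrogens by atom environment:
  4 × C (aromatic): no H
  3 × C: 2 H each → 6
  3 × C: no H
  2 × C (aromatic): 1 H each → 2
  2 × O: no H
  1 × C: 3 H
  1 × C: 1 H
  1 × O: 1 H
  1 × O (charge -1): no H
  Total hydrogens = 13.
Net charge -1.
Molecular formula: C14H13O4-

C14H13O4-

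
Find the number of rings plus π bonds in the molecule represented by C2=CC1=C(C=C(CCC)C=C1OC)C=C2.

Molecular formula from the SMILES: C14H16O.
DoU = (2C + 2 + N − H − X)/2 = (2·14 + 2 + 0 − 16 − 0)/2 = 14/2 = 7.
(Structurally: 2 ring(s) + 5 π bond(s) = 7.)

7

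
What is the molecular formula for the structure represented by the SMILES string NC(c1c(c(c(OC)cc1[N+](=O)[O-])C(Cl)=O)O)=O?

C9H7ClN2O6

Heavy atoms from the SMILES: 9 C, 1 Cl, 2 N, 6 O.
Implicit hydrogens by atom environment:
  5 × C (aromatic): no H
  4 × O: no H
  2 × C: no H
  1 × C: 3 H
  1 × C (aromatic): 1 H
  1 × Cl: no H
  1 × N: 2 H
  1 × N (charge +1): no H
  1 × O: 1 H
  1 × O (charge -1): no H
  Total hydrogens = 7.
Molecular formula: C9H7ClN2O6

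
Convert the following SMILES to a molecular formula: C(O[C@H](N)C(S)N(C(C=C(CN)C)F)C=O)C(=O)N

Heavy atoms from the SMILES: 10 C, 1 F, 4 N, 3 O, 1 S.
Implicit hydrogens by atom environment:
  5 × C: 1 H each → 5
  3 × N: 2 H each → 6
  3 × O: no H
  2 × C: 2 H each → 4
  2 × C: no H
  1 × C: 3 H
  1 × F: no H
  1 × N: no H
  1 × S: 1 H
  Total hydrogens = 19.
Molecular formula: C10H19FN4O3S

C10H19FN4O3S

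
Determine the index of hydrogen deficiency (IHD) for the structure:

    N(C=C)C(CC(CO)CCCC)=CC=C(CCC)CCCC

3

Molecular formula from the SMILES: C20H37NO.
DoU = (2C + 2 + N − H − X)/2 = (2·20 + 2 + 1 − 37 − 0)/2 = 6/2 = 3.
(Structurally: 0 ring(s) + 3 π bond(s) = 3.)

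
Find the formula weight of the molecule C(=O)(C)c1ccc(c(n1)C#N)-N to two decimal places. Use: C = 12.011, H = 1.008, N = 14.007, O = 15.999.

161.16

Molecular formula: C8H7N3O.
M = 8×12.011 + 7×1.008 + 3×14.007 + 1×15.999 = 161.16 g/mol.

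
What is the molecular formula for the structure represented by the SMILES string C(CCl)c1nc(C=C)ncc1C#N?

Heavy atoms from the SMILES: 9 C, 1 Cl, 3 N.
Implicit hydrogens by atom environment:
  3 × C: 2 H each → 6
  3 × C (aromatic): no H
  2 × N (aromatic): no H
  1 × C (aromatic): 1 H
  1 × C: 1 H
  1 × C: no H
  1 × Cl: no H
  1 × N: no H
  Total hydrogens = 8.
Molecular formula: C9H8ClN3

C9H8ClN3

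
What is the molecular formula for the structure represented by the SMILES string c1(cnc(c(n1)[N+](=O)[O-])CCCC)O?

Heavy atoms from the SMILES: 8 C, 3 N, 3 O.
Implicit hydrogens by atom environment:
  3 × C: 2 H each → 6
  3 × C (aromatic): no H
  2 × N (aromatic): no H
  1 × C: 3 H
  1 × C (aromatic): 1 H
  1 × N (charge +1): no H
  1 × O: 1 H
  1 × O: no H
  1 × O (charge -1): no H
  Total hydrogens = 11.
Molecular formula: C8H11N3O3

C8H11N3O3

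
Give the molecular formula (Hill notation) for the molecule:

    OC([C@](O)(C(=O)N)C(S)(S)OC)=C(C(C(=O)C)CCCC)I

Heavy atoms from the SMILES: 13 C, 1 I, 1 N, 5 O, 2 S.
Implicit hydrogens by atom environment:
  6 × C: no H
  3 × C: 3 H each → 9
  3 × C: 2 H each → 6
  3 × O: no H
  2 × O: 1 H each → 2
  2 × S: 1 H each → 2
  1 × C: 1 H
  1 × I: no H
  1 × N: 2 H
  Total hydrogens = 22.
Molecular formula: C13H22INO5S2

C13H22INO5S2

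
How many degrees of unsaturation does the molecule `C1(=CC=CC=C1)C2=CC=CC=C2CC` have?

Molecular formula from the SMILES: C14H14.
DoU = (2C + 2 + N − H − X)/2 = (2·14 + 2 + 0 − 14 − 0)/2 = 16/2 = 8.
(Structurally: 2 ring(s) + 6 π bond(s) = 8.)

8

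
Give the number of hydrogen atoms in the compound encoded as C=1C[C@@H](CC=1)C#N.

Hydrogens are implicit in SMILES; fill each atom to its normal valence:
  3 × C: 1 H each → 3
  2 × C: 2 H each → 4
  1 × C: no H
  1 × N: no H
  Total hydrogens = 7.

7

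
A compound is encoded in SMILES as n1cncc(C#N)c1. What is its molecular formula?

C5H3N3

Heavy atoms from the SMILES: 5 C, 3 N.
Implicit hydrogens by atom environment:
  3 × C (aromatic): 1 H each → 3
  2 × N (aromatic): no H
  1 × C (aromatic): no H
  1 × C: no H
  1 × N: no H
  Total hydrogens = 3.
Molecular formula: C5H3N3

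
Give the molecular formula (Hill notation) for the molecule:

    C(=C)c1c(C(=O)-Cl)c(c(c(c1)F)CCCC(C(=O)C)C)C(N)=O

C17H19ClFNO3

Heavy atoms from the SMILES: 17 C, 1 Cl, 1 F, 1 N, 3 O.
Implicit hydrogens by atom environment:
  5 × C (aromatic): no H
  4 × C: 2 H each → 8
  3 × C: no H
  3 × O: no H
  2 × C: 3 H each → 6
  2 × C: 1 H each → 2
  1 × C (aromatic): 1 H
  1 × Cl: no H
  1 × F: no H
  1 × N: 2 H
  Total hydrogens = 19.
Molecular formula: C17H19ClFNO3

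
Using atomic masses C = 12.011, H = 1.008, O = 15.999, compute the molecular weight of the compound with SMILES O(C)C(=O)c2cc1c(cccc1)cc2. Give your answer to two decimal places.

186.21

Molecular formula: C12H10O2.
M = 12×12.011 + 10×1.008 + 2×15.999 = 186.21 g/mol.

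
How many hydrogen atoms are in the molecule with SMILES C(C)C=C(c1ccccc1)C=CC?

16

Hydrogens are implicit in SMILES; fill each atom to its normal valence:
  5 × C (aromatic): 1 H each → 5
  3 × C: 1 H each → 3
  2 × C: 3 H each → 6
  1 × C: 2 H
  1 × C: no H
  1 × C (aromatic): no H
  Total hydrogens = 16.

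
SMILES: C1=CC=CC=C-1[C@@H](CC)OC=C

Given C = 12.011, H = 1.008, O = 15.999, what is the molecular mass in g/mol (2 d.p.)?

162.23

Molecular formula: C11H14O.
M = 11×12.011 + 14×1.008 + 1×15.999 = 162.23 g/mol.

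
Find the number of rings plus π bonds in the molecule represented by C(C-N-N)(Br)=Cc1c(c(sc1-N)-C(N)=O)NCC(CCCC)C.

5

Molecular formula from the SMILES: C15H26BrN5OS.
DoU = (2C + 2 + N − H − X)/2 = (2·15 + 2 + 5 − 26 − 1)/2 = 10/2 = 5.
(Structurally: 1 ring(s) + 4 π bond(s) = 5.)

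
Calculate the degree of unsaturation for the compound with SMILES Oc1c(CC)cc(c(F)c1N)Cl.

4

Molecular formula from the SMILES: C8H9ClFNO.
DoU = (2C + 2 + N − H − X)/2 = (2·8 + 2 + 1 − 9 − 2)/2 = 8/2 = 4.
(Structurally: 1 ring(s) + 3 π bond(s) = 4.)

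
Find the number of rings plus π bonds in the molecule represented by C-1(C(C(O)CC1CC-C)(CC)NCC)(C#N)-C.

Molecular formula from the SMILES: C14H26N2O.
DoU = (2C + 2 + N − H − X)/2 = (2·14 + 2 + 2 − 26 − 0)/2 = 6/2 = 3.
(Structurally: 1 ring(s) + 2 π bond(s) = 3.)

3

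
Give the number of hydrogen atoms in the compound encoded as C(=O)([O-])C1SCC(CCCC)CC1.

Hydrogens are implicit in SMILES; fill each atom to its normal valence:
  6 × C: 2 H each → 12
  2 × C: 1 H each → 2
  1 × C: 3 H
  1 × C: no H
  1 × O: no H
  1 × O (charge -1): no H
  1 × S: no H
  Total hydrogens = 17.

17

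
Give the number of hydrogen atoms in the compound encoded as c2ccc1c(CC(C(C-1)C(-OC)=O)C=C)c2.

Hydrogens are implicit in SMILES; fill each atom to its normal valence:
  4 × C (aromatic): 1 H each → 4
  3 × C: 2 H each → 6
  3 × C: 1 H each → 3
  2 × C (aromatic): no H
  2 × O: no H
  1 × C: 3 H
  1 × C: no H
  Total hydrogens = 16.

16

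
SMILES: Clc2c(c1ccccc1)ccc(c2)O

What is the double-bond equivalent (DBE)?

Molecular formula from the SMILES: C12H9ClO.
DoU = (2C + 2 + N − H − X)/2 = (2·12 + 2 + 0 − 9 − 1)/2 = 16/2 = 8.
(Structurally: 2 ring(s) + 6 π bond(s) = 8.)

8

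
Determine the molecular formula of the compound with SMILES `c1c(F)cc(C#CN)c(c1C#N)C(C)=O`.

Heavy atoms from the SMILES: 11 C, 1 F, 2 N, 1 O.
Implicit hydrogens by atom environment:
  4 × C (aromatic): no H
  4 × C: no H
  2 × C (aromatic): 1 H each → 2
  1 × C: 3 H
  1 × F: no H
  1 × N: 2 H
  1 × N: no H
  1 × O: no H
  Total hydrogens = 7.
Molecular formula: C11H7FN2O

C11H7FN2O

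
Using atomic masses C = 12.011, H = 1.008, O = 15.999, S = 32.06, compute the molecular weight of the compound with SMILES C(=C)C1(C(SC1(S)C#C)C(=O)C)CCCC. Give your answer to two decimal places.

Molecular formula: C13H18OS2.
M = 13×12.011 + 18×1.008 + 1×15.999 + 2×32.06 = 254.41 g/mol.

254.41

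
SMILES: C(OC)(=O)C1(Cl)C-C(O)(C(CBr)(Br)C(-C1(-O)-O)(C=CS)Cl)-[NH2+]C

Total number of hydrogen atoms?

Hydrogens are implicit in SMILES; fill each atom to its normal valence:
  6 × C: no H
  3 × O: 1 H each → 3
  2 × Br: no H
  2 × C: 3 H each → 6
  2 × C: 2 H each → 4
  2 × C: 1 H each → 2
  2 × Cl: no H
  2 × O: no H
  1 × N (charge +1): 2 H
  1 × S: 1 H
  Total hydrogens = 18.

18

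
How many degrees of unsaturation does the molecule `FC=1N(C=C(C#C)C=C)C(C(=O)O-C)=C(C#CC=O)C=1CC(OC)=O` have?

12

Molecular formula from the SMILES: C18H14FNO5.
DoU = (2C + 2 + N − H − X)/2 = (2·18 + 2 + 1 − 14 − 1)/2 = 24/2 = 12.
(Structurally: 1 ring(s) + 11 π bond(s) = 12.)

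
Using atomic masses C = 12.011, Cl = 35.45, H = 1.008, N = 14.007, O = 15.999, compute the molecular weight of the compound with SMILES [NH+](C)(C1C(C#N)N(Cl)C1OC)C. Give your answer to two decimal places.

190.65

Molecular formula: C7H13ClN3O+.
M = 7×12.011 + 1×35.45 + 13×1.008 + 3×14.007 + 1×15.999 = 190.65 g/mol.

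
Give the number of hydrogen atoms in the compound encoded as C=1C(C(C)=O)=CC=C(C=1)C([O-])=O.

7

Hydrogens are implicit in SMILES; fill each atom to its normal valence:
  4 × C (aromatic): 1 H each → 4
  2 × C (aromatic): no H
  2 × C: no H
  2 × O: no H
  1 × C: 3 H
  1 × O (charge -1): no H
  Total hydrogens = 7.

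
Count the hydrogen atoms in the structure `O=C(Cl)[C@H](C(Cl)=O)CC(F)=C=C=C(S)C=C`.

7

Hydrogens are implicit in SMILES; fill each atom to its normal valence:
  6 × C: no H
  2 × C: 2 H each → 4
  2 × C: 1 H each → 2
  2 × Cl: no H
  2 × O: no H
  1 × F: no H
  1 × S: 1 H
  Total hydrogens = 7.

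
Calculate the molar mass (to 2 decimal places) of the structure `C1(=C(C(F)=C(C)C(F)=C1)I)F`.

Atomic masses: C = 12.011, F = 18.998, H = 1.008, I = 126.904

Molecular formula: C7H4F3I.
M = 7×12.011 + 3×18.998 + 4×1.008 + 1×126.904 = 272.01 g/mol.

272.01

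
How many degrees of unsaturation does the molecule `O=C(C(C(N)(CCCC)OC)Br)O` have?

1

Molecular formula from the SMILES: C8H16BrNO3.
DoU = (2C + 2 + N − H − X)/2 = (2·8 + 2 + 1 − 16 − 1)/2 = 2/2 = 1.
(Structurally: 0 ring(s) + 1 π bond(s) = 1.)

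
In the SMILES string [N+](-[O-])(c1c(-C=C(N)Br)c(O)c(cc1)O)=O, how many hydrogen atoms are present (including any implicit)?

7

Hydrogens are implicit in SMILES; fill each atom to its normal valence:
  4 × C (aromatic): no H
  2 × C (aromatic): 1 H each → 2
  2 × O: 1 H each → 2
  1 × Br: no H
  1 × C: 1 H
  1 × C: no H
  1 × N: 2 H
  1 × N (charge +1): no H
  1 × O: no H
  1 × O (charge -1): no H
  Total hydrogens = 7.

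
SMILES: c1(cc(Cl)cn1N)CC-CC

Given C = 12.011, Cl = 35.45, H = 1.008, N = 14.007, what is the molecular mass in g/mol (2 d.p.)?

Molecular formula: C8H13ClN2.
M = 8×12.011 + 1×35.45 + 13×1.008 + 2×14.007 = 172.66 g/mol.

172.66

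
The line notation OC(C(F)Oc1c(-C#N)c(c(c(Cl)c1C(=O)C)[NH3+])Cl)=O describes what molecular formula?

Heavy atoms from the SMILES: 11 C, 2 Cl, 1 F, 2 N, 4 O.
Implicit hydrogens by atom environment:
  6 × C (aromatic): no H
  3 × C: no H
  3 × O: no H
  2 × Cl: no H
  1 × C: 3 H
  1 × C: 1 H
  1 × F: no H
  1 × N (charge +1): 3 H
  1 × N: no H
  1 × O: 1 H
  Total hydrogens = 8.
Net charge +1.
Molecular formula: C11H8Cl2FN2O4+

C11H8Cl2FN2O4+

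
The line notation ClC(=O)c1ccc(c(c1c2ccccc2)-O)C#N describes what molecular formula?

C14H8ClNO2

Heavy atoms from the SMILES: 14 C, 1 Cl, 1 N, 2 O.
Implicit hydrogens by atom environment:
  7 × C (aromatic): 1 H each → 7
  5 × C (aromatic): no H
  2 × C: no H
  1 × Cl: no H
  1 × N: no H
  1 × O: 1 H
  1 × O: no H
  Total hydrogens = 8.
Molecular formula: C14H8ClNO2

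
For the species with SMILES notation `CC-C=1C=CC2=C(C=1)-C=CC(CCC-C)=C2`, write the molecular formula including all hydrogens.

Heavy atoms from the SMILES: 16 C.
Implicit hydrogens by atom environment:
  6 × C (aromatic): 1 H each → 6
  4 × C: 2 H each → 8
  4 × C (aromatic): no H
  2 × C: 3 H each → 6
  Total hydrogens = 20.
Molecular formula: C16H20

C16H20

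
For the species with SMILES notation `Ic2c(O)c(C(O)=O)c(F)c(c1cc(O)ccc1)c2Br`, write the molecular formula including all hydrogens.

C13H7BrFIO4

Heavy atoms from the SMILES: 1 Br, 13 C, 1 F, 1 I, 4 O.
Implicit hydrogens by atom environment:
  8 × C (aromatic): no H
  4 × C (aromatic): 1 H each → 4
  3 × O: 1 H each → 3
  1 × Br: no H
  1 × C: no H
  1 × F: no H
  1 × I: no H
  1 × O: no H
  Total hydrogens = 7.
Molecular formula: C13H7BrFIO4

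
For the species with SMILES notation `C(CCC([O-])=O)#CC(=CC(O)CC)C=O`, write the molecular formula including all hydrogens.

Heavy atoms from the SMILES: 11 C, 4 O.
Implicit hydrogens by atom environment:
  4 × C: no H
  3 × C: 2 H each → 6
  3 × C: 1 H each → 3
  2 × O: no H
  1 × C: 3 H
  1 × O: 1 H
  1 × O (charge -1): no H
  Total hydrogens = 13.
Net charge -1.
Molecular formula: C11H13O4-

C11H13O4-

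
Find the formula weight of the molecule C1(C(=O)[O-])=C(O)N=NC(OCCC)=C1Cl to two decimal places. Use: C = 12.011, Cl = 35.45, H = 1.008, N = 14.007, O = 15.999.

231.61

Molecular formula: C8H8ClN2O4-.
M = 8×12.011 + 1×35.45 + 8×1.008 + 2×14.007 + 4×15.999 = 231.61 g/mol.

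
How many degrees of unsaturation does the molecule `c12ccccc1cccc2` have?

Molecular formula from the SMILES: C10H8.
DoU = (2C + 2 + N − H − X)/2 = (2·10 + 2 + 0 − 8 − 0)/2 = 14/2 = 7.
(Structurally: 2 ring(s) + 5 π bond(s) = 7.)

7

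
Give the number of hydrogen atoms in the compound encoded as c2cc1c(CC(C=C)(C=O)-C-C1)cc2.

Hydrogens are implicit in SMILES; fill each atom to its normal valence:
  4 × C: 2 H each → 8
  4 × C (aromatic): 1 H each → 4
  2 × C: 1 H each → 2
  2 × C (aromatic): no H
  1 × C: no H
  1 × O: no H
  Total hydrogens = 14.

14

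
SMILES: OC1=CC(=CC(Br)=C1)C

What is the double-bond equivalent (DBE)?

4

Molecular formula from the SMILES: C7H7BrO.
DoU = (2C + 2 + N − H − X)/2 = (2·7 + 2 + 0 − 7 − 1)/2 = 8/2 = 4.
(Structurally: 1 ring(s) + 3 π bond(s) = 4.)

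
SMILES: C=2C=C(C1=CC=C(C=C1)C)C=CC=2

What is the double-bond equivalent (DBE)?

8

Molecular formula from the SMILES: C13H12.
DoU = (2C + 2 + N − H − X)/2 = (2·13 + 2 + 0 − 12 − 0)/2 = 16/2 = 8.
(Structurally: 2 ring(s) + 6 π bond(s) = 8.)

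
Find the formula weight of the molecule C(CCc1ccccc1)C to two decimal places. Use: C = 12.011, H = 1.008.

Molecular formula: C10H14.
M = 10×12.011 + 14×1.008 = 134.22 g/mol.

134.22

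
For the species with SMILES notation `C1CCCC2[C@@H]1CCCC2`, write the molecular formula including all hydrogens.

Heavy atoms from the SMILES: 10 C.
Implicit hydrogens by atom environment:
  8 × C: 2 H each → 16
  2 × C: 1 H each → 2
  Total hydrogens = 18.
Molecular formula: C10H18

C10H18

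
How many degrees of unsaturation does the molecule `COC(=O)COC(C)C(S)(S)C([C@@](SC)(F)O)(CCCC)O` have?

Molecular formula from the SMILES: C13H25FO5S3.
DoU = (2C + 2 + N − H − X)/2 = (2·13 + 2 + 0 − 25 − 1)/2 = 2/2 = 1.
(Structurally: 0 ring(s) + 1 π bond(s) = 1.)

1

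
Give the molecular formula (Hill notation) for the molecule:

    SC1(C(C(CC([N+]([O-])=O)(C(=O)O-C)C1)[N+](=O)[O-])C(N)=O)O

C9H13N3O8S

Heavy atoms from the SMILES: 9 C, 3 N, 8 O, 1 S.
Implicit hydrogens by atom environment:
  5 × O: no H
  4 × C: no H
  2 × C: 2 H each → 4
  2 × C: 1 H each → 2
  2 × N (charge +1): no H
  2 × O (charge -1): no H
  1 × C: 3 H
  1 × N: 2 H
  1 × O: 1 H
  1 × S: 1 H
  Total hydrogens = 13.
Molecular formula: C9H13N3O8S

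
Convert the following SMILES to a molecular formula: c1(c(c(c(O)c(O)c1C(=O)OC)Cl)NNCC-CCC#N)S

Heavy atoms from the SMILES: 13 C, 1 Cl, 3 N, 4 O, 1 S.
Implicit hydrogens by atom environment:
  6 × C (aromatic): no H
  4 × C: 2 H each → 8
  2 × C: no H
  2 × N: 1 H each → 2
  2 × O: 1 H each → 2
  2 × O: no H
  1 × C: 3 H
  1 × Cl: no H
  1 × N: no H
  1 × S: 1 H
  Total hydrogens = 16.
Molecular formula: C13H16ClN3O4S

C13H16ClN3O4S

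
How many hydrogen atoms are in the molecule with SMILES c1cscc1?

4

Hydrogens are implicit in SMILES; fill each atom to its normal valence:
  4 × C (aromatic): 1 H each → 4
  1 × S (aromatic): no H
  Total hydrogens = 4.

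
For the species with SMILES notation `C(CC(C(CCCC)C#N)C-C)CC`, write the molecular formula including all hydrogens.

C13H25N

Heavy atoms from the SMILES: 13 C, 1 N.
Implicit hydrogens by atom environment:
  7 × C: 2 H each → 14
  3 × C: 3 H each → 9
  2 × C: 1 H each → 2
  1 × C: no H
  1 × N: no H
  Total hydrogens = 25.
Molecular formula: C13H25N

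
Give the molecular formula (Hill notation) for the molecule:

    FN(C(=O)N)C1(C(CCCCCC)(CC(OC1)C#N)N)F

C13H22F2N4O2

Heavy atoms from the SMILES: 13 C, 2 F, 4 N, 2 O.
Implicit hydrogens by atom environment:
  7 × C: 2 H each → 14
  4 × C: no H
  2 × F: no H
  2 × N: 2 H each → 4
  2 × N: no H
  2 × O: no H
  1 × C: 3 H
  1 × C: 1 H
  Total hydrogens = 22.
Molecular formula: C13H22F2N4O2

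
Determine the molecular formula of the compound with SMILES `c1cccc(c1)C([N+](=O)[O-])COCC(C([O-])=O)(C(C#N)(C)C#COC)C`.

Heavy atoms from the SMILES: 18 C, 2 N, 6 O.
Implicit hydrogens by atom environment:
  6 × C: no H
  5 × C (aromatic): 1 H each → 5
  4 × O: no H
  3 × C: 3 H each → 9
  2 × C: 2 H each → 4
  2 × O (charge -1): no H
  1 × C: 1 H
  1 × C (aromatic): no H
  1 × N: no H
  1 × N (charge +1): no H
  Total hydrogens = 19.
Net charge -1.
Molecular formula: C18H19N2O6-

C18H19N2O6-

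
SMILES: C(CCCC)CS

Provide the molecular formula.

Heavy atoms from the SMILES: 6 C, 1 S.
Implicit hydrogens by atom environment:
  5 × C: 2 H each → 10
  1 × C: 3 H
  1 × S: 1 H
  Total hydrogens = 14.
Molecular formula: C6H14S

C6H14S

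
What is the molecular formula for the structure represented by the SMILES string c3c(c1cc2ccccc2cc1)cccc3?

Heavy atoms from the SMILES: 16 C.
Implicit hydrogens by atom environment:
  12 × C (aromatic): 1 H each → 12
  4 × C (aromatic): no H
  Total hydrogens = 12.
Molecular formula: C16H12

C16H12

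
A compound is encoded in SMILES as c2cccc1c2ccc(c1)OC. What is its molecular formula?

C11H10O

Heavy atoms from the SMILES: 11 C, 1 O.
Implicit hydrogens by atom environment:
  7 × C (aromatic): 1 H each → 7
  3 × C (aromatic): no H
  1 × C: 3 H
  1 × O: no H
  Total hydrogens = 10.
Molecular formula: C11H10O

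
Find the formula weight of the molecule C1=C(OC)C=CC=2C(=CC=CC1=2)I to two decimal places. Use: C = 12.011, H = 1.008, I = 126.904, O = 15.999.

Molecular formula: C11H9IO.
M = 11×12.011 + 9×1.008 + 1×126.904 + 1×15.999 = 284.10 g/mol.

284.10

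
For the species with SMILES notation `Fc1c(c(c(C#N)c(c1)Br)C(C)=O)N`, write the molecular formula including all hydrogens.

Heavy atoms from the SMILES: 1 Br, 9 C, 1 F, 2 N, 1 O.
Implicit hydrogens by atom environment:
  5 × C (aromatic): no H
  2 × C: no H
  1 × Br: no H
  1 × C: 3 H
  1 × C (aromatic): 1 H
  1 × F: no H
  1 × N: 2 H
  1 × N: no H
  1 × O: no H
  Total hydrogens = 6.
Molecular formula: C9H6BrFN2O

C9H6BrFN2O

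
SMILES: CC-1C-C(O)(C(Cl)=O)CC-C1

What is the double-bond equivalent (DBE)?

Molecular formula from the SMILES: C8H13ClO2.
DoU = (2C + 2 + N − H − X)/2 = (2·8 + 2 + 0 − 13 − 1)/2 = 4/2 = 2.
(Structurally: 1 ring(s) + 1 π bond(s) = 2.)

2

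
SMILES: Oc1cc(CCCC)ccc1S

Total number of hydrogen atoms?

14

Hydrogens are implicit in SMILES; fill each atom to its normal valence:
  3 × C: 2 H each → 6
  3 × C (aromatic): 1 H each → 3
  3 × C (aromatic): no H
  1 × C: 3 H
  1 × O: 1 H
  1 × S: 1 H
  Total hydrogens = 14.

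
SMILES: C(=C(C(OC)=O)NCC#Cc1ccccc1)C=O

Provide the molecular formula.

Heavy atoms from the SMILES: 14 C, 1 N, 3 O.
Implicit hydrogens by atom environment:
  5 × C (aromatic): 1 H each → 5
  4 × C: no H
  3 × O: no H
  2 × C: 1 H each → 2
  1 × C: 3 H
  1 × C: 2 H
  1 × C (aromatic): no H
  1 × N: 1 H
  Total hydrogens = 13.
Molecular formula: C14H13NO3

C14H13NO3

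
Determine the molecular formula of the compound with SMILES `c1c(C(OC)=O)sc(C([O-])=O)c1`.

C7H5O4S-

Heavy atoms from the SMILES: 7 C, 4 O, 1 S.
Implicit hydrogens by atom environment:
  3 × O: no H
  2 × C (aromatic): 1 H each → 2
  2 × C (aromatic): no H
  2 × C: no H
  1 × C: 3 H
  1 × O (charge -1): no H
  1 × S (aromatic): no H
  Total hydrogens = 5.
Net charge -1.
Molecular formula: C7H5O4S-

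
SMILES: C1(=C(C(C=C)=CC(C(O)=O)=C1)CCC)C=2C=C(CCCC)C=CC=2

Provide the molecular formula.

C22H26O2

Heavy atoms from the SMILES: 22 C, 2 O.
Implicit hydrogens by atom environment:
  6 × C: 2 H each → 12
  6 × C (aromatic): 1 H each → 6
  6 × C (aromatic): no H
  2 × C: 3 H each → 6
  1 × C: 1 H
  1 × C: no H
  1 × O: 1 H
  1 × O: no H
  Total hydrogens = 26.
Molecular formula: C22H26O2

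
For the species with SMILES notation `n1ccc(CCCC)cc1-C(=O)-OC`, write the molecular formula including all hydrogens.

C11H15NO2

Heavy atoms from the SMILES: 11 C, 1 N, 2 O.
Implicit hydrogens by atom environment:
  3 × C: 2 H each → 6
  3 × C (aromatic): 1 H each → 3
  2 × C: 3 H each → 6
  2 × C (aromatic): no H
  2 × O: no H
  1 × C: no H
  1 × N (aromatic): no H
  Total hydrogens = 15.
Molecular formula: C11H15NO2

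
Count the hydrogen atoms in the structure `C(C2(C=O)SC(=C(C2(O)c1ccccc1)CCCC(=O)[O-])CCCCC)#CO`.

Hydrogens are implicit in SMILES; fill each atom to its normal valence:
  7 × C: 2 H each → 14
  7 × C: no H
  5 × C (aromatic): 1 H each → 5
  2 × O: 1 H each → 2
  2 × O: no H
  1 × C: 3 H
  1 × C: 1 H
  1 × C (aromatic): no H
  1 × O (charge -1): no H
  1 × S: no H
  Total hydrogens = 25.

25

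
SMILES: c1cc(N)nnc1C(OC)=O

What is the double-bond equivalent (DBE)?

Molecular formula from the SMILES: C6H7N3O2.
DoU = (2C + 2 + N − H − X)/2 = (2·6 + 2 + 3 − 7 − 0)/2 = 10/2 = 5.
(Structurally: 1 ring(s) + 4 π bond(s) = 5.)

5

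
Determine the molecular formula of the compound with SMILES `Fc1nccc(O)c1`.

Heavy atoms from the SMILES: 5 C, 1 F, 1 N, 1 O.
Implicit hydrogens by atom environment:
  3 × C (aromatic): 1 H each → 3
  2 × C (aromatic): no H
  1 × F: no H
  1 × N (aromatic): no H
  1 × O: 1 H
  Total hydrogens = 4.
Molecular formula: C5H4FNO

C5H4FNO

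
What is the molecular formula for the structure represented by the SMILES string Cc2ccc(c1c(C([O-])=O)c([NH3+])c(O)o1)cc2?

Heavy atoms from the SMILES: 12 C, 1 N, 4 O.
Implicit hydrogens by atom environment:
  6 × C (aromatic): no H
  4 × C (aromatic): 1 H each → 4
  1 × C: 3 H
  1 × C: no H
  1 × N (charge +1): 3 H
  1 × O: 1 H
  1 × O (aromatic): no H
  1 × O: no H
  1 × O (charge -1): no H
  Total hydrogens = 11.
Molecular formula: C12H11NO4

C12H11NO4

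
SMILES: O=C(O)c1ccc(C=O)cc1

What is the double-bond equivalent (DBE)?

6

Molecular formula from the SMILES: C8H6O3.
DoU = (2C + 2 + N − H − X)/2 = (2·8 + 2 + 0 − 6 − 0)/2 = 12/2 = 6.
(Structurally: 1 ring(s) + 5 π bond(s) = 6.)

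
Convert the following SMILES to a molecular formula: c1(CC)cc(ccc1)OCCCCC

Heavy atoms from the SMILES: 13 C, 1 O.
Implicit hydrogens by atom environment:
  5 × C: 2 H each → 10
  4 × C (aromatic): 1 H each → 4
  2 × C: 3 H each → 6
  2 × C (aromatic): no H
  1 × O: no H
  Total hydrogens = 20.
Molecular formula: C13H20O

C13H20O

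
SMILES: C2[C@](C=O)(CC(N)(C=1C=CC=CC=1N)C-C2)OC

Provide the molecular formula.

Heavy atoms from the SMILES: 14 C, 2 N, 2 O.
Implicit hydrogens by atom environment:
  4 × C: 2 H each → 8
  4 × C (aromatic): 1 H each → 4
  2 × C: no H
  2 × C (aromatic): no H
  2 × N: 2 H each → 4
  2 × O: no H
  1 × C: 3 H
  1 × C: 1 H
  Total hydrogens = 20.
Molecular formula: C14H20N2O2

C14H20N2O2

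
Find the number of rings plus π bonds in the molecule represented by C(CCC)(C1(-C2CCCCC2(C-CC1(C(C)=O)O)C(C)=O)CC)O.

4

Molecular formula from the SMILES: C20H34O4.
DoU = (2C + 2 + N − H − X)/2 = (2·20 + 2 + 0 − 34 − 0)/2 = 8/2 = 4.
(Structurally: 2 ring(s) + 2 π bond(s) = 4.)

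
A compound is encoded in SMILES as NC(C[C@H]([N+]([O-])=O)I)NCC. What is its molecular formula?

C5H12IN3O2

Heavy atoms from the SMILES: 5 C, 1 I, 3 N, 2 O.
Implicit hydrogens by atom environment:
  2 × C: 2 H each → 4
  2 × C: 1 H each → 2
  1 × C: 3 H
  1 × I: no H
  1 × N: 2 H
  1 × N: 1 H
  1 × N (charge +1): no H
  1 × O: no H
  1 × O (charge -1): no H
  Total hydrogens = 12.
Molecular formula: C5H12IN3O2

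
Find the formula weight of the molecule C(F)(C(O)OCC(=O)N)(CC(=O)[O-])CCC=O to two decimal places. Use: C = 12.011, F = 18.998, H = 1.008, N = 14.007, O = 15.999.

Molecular formula: C9H13FNO6-.
M = 9×12.011 + 1×18.998 + 13×1.008 + 1×14.007 + 6×15.999 = 250.20 g/mol.

250.20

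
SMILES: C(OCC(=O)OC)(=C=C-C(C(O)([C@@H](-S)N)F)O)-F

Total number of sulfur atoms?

The symbol for sulfur appears 1 time in the SMILES.

1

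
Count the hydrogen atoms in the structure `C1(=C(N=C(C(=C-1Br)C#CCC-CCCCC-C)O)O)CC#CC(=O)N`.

23

Hydrogens are implicit in SMILES; fill each atom to its normal valence:
  8 × C: 2 H each → 16
  5 × C (aromatic): no H
  5 × C: no H
  2 × O: 1 H each → 2
  1 × Br: no H
  1 × C: 3 H
  1 × N: 2 H
  1 × N (aromatic): no H
  1 × O: no H
  Total hydrogens = 23.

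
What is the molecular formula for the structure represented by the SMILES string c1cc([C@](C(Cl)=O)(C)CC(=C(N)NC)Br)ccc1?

C13H16BrClN2O

Heavy atoms from the SMILES: 1 Br, 13 C, 1 Cl, 2 N, 1 O.
Implicit hydrogens by atom environment:
  5 × C (aromatic): 1 H each → 5
  4 × C: no H
  2 × C: 3 H each → 6
  1 × Br: no H
  1 × C: 2 H
  1 × C (aromatic): no H
  1 × Cl: no H
  1 × N: 2 H
  1 × N: 1 H
  1 × O: no H
  Total hydrogens = 16.
Molecular formula: C13H16BrClN2O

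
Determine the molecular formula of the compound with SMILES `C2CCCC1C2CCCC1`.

Heavy atoms from the SMILES: 10 C.
Implicit hydrogens by atom environment:
  8 × C: 2 H each → 16
  2 × C: 1 H each → 2
  Total hydrogens = 18.
Molecular formula: C10H18

C10H18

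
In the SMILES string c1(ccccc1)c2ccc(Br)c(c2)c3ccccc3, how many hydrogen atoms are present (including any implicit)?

Hydrogens are implicit in SMILES; fill each atom to its normal valence:
  13 × C (aromatic): 1 H each → 13
  5 × C (aromatic): no H
  1 × Br: no H
  Total hydrogens = 13.

13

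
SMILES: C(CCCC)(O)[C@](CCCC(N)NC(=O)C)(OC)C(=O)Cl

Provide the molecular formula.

Heavy atoms from the SMILES: 14 C, 1 Cl, 2 N, 4 O.
Implicit hydrogens by atom environment:
  6 × C: 2 H each → 12
  3 × C: 3 H each → 9
  3 × C: no H
  3 × O: no H
  2 × C: 1 H each → 2
  1 × Cl: no H
  1 × N: 2 H
  1 × N: 1 H
  1 × O: 1 H
  Total hydrogens = 27.
Molecular formula: C14H27ClN2O4

C14H27ClN2O4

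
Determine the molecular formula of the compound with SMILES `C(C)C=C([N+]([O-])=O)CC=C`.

C7H11NO2

Heavy atoms from the SMILES: 7 C, 1 N, 2 O.
Implicit hydrogens by atom environment:
  3 × C: 2 H each → 6
  2 × C: 1 H each → 2
  1 × C: 3 H
  1 × C: no H
  1 × N (charge +1): no H
  1 × O: no H
  1 × O (charge -1): no H
  Total hydrogens = 11.
Molecular formula: C7H11NO2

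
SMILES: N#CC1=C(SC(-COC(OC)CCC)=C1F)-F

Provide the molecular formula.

C11H13F2NO2S

Heavy atoms from the SMILES: 11 C, 2 F, 1 N, 2 O, 1 S.
Implicit hydrogens by atom environment:
  4 × C (aromatic): no H
  3 × C: 2 H each → 6
  2 × C: 3 H each → 6
  2 × F: no H
  2 × O: no H
  1 × C: 1 H
  1 × C: no H
  1 × N: no H
  1 × S (aromatic): no H
  Total hydrogens = 13.
Molecular formula: C11H13F2NO2S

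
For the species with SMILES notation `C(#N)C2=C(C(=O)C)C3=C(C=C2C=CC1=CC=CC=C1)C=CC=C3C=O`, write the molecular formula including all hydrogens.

C22H15NO2

Heavy atoms from the SMILES: 22 C, 1 N, 2 O.
Implicit hydrogens by atom environment:
  9 × C (aromatic): 1 H each → 9
  7 × C (aromatic): no H
  3 × C: 1 H each → 3
  2 × C: no H
  2 × O: no H
  1 × C: 3 H
  1 × N: no H
  Total hydrogens = 15.
Molecular formula: C22H15NO2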